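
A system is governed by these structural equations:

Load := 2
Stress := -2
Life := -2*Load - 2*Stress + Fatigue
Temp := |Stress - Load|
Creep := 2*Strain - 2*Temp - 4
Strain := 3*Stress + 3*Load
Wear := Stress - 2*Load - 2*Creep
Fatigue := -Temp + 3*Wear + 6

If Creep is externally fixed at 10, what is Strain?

do(Creep=10) replaces the equation Creep := 2*Strain - 2*Temp - 4 with the constant Creep = 10.
Strain is not downstream of the intervention, so its value is determined by the original equations.
Strain = 3*Stress + 3*Load  [with Stress=-2, Load=2]  = 0

0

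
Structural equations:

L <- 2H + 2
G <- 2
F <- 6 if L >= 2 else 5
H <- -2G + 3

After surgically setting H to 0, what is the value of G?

2

Under do(H=0), the mechanism H <- -2G + 3 is discarded; H is fixed at 0.
G is not downstream of the intervention, so its value is determined by the original equations.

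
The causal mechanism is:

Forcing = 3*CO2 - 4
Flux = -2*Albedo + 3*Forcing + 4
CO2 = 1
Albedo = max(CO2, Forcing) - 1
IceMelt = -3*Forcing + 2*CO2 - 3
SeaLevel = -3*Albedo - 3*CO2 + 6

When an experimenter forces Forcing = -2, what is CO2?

Under do(Forcing=-2), the mechanism Forcing = 3*CO2 - 4 is discarded; Forcing is fixed at -2.
CO2 is not downstream of the intervention, so its value is determined by the original equations.

1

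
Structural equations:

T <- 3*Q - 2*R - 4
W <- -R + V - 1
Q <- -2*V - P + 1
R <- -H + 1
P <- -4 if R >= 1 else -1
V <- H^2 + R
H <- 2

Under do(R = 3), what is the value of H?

2

Under do(R=3), the mechanism R <- -H + 1 is discarded; R is fixed at 3.
H is not downstream of the intervention, so its value is determined by the original equations.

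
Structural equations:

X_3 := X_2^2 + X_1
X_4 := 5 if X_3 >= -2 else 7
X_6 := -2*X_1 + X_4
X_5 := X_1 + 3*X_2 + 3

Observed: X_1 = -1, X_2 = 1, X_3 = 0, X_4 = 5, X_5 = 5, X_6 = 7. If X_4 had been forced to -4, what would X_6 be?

-2

Under do(X_4=-4), the mechanism X_4 := 5 if X_3 >= -2 else 7 is discarded; X_4 is fixed at -4.
X_6 = -2*X_1 + X_4  [with X_1=-1, X_4=-4]  = -2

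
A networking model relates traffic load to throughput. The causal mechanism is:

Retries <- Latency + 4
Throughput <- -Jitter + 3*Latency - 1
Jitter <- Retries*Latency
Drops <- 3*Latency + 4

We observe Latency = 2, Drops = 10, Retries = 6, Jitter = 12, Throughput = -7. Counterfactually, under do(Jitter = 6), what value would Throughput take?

-1

Intervening sets Jitter = 6 and removes its equation (Jitter <- Retries*Latency).
Throughput = -Jitter + 3*Latency - 1  [with Jitter=6, Latency=2]  = -1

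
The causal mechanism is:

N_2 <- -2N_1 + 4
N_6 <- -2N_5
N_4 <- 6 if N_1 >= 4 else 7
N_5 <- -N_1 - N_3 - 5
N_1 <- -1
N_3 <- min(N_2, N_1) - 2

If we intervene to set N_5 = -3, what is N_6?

The intervention breaks the incoming arrows to N_5: N_5 <- -N_1 - N_3 - 5 no longer applies, and N_5 = -3.
N_6 = -2N_5  [with N_5=-3]  = 6

6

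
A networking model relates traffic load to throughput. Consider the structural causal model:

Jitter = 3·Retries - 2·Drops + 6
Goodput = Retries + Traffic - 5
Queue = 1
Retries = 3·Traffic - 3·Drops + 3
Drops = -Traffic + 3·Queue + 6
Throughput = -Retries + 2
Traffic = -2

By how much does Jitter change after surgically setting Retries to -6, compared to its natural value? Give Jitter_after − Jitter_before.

Intervening sets Retries = -6 and removes its equation (Retries = 3·Traffic - 3·Drops + 3).
Drops = -Traffic + 3·Queue + 6  [with Traffic=-2, Queue=1]  = 11
Jitter = 3·Retries - 2·Drops + 6  [with Retries=-6, Drops=11]  = -34
Without intervention: Drops = -Traffic + 3·Queue + 6  [with Traffic=-2, Queue=1]  = 11; Retries = 3·Traffic - 3·Drops + 3  [with Traffic=-2, Drops=11]  = -36; Jitter = 3·Retries - 2·Drops + 6  [with Retries=-36, Drops=11]  = -124.
Change = -34 − (-124) = 90.

90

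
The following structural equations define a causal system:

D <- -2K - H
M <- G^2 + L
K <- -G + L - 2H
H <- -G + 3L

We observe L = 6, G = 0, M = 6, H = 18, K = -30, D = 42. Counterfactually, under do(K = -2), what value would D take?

The intervention breaks the incoming arrows to K: K <- -G + L - 2H no longer applies, and K = -2.
H = -G + 3L  [with G=0, L=6]  = 18
D = -2K - H  [with K=-2, H=18]  = -14

-14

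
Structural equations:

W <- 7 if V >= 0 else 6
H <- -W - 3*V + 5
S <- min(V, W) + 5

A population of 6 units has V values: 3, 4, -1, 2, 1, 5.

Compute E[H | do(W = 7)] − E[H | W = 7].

2

Every unit gets W=7 under the intervention. H values become -11, -14, 1, -8, -5, -17; E[H|do(W=7)] = -9.
Conditioning on W=7 selects the 5 unit(s) with V ∈ {3, 4, 2, 1, 5}. Their H values: -11, -14, -8, -5, -17. Mean = -11.
Difference = -9 − (-11) = 2.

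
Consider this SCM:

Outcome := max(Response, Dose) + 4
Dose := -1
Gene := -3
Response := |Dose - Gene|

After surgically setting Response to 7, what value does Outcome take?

11

The intervention breaks the incoming arrows to Response: Response := |Dose - Gene| no longer applies, and Response = 7.
Outcome = max(Response, Dose) + 4  [with Response=7, Dose=-1]  = 11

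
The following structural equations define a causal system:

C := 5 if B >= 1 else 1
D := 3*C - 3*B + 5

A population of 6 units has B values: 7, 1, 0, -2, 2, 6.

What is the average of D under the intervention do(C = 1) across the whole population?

1

do(C=1) breaks C's dependence on B. With C=1 fixed, D across the units is -13, 5, 8, 14, 2, -10, mean 1.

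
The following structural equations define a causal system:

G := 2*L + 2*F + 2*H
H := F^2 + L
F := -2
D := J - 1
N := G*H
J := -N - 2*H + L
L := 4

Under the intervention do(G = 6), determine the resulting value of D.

-61

The intervention breaks the incoming arrows to G: G := 2*L + 2*F + 2*H no longer applies, and G = 6.
H = F^2 + L  [with F=-2, L=4]  = 8
N = G*H  [with G=6, H=8]  = 48
J = -N - 2*H + L  [with N=48, H=8, L=4]  = -60
D = J - 1  [with J=-60]  = -61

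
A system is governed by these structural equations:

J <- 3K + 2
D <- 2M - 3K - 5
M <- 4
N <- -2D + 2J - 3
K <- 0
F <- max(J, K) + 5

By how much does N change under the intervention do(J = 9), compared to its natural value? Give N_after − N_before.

The intervention breaks the incoming arrows to J: J <- 3K + 2 no longer applies, and J = 9.
D = 2M - 3K - 5  [with M=4, K=0]  = 3
N = -2D + 2J - 3  [with D=3, J=9]  = 9
Without intervention: J = 3K + 2  [with K=0]  = 2; D = 2M - 3K - 5  [with M=4, K=0]  = 3; N = -2D + 2J - 3  [with D=3, J=2]  = -5.
Change = 9 − (-5) = 14.

14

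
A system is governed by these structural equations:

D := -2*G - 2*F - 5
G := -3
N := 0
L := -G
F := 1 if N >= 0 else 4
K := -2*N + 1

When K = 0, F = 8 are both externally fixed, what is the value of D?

-15

Under do(K = 0, F = 8), each intervened variable's structural equation is replaced by its fixed value.
D = -2*G - 2*F - 5  [with G=-3, F=8]  = -15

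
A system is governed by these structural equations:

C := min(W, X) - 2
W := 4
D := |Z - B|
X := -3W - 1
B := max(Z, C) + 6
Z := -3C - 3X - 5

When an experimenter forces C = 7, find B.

do(C=7) replaces the equation C := min(W, X) - 2 with the constant C = 7.
X = -3W - 1  [with W=4]  = -13
Z = -3C - 3X - 5  [with C=7, X=-13]  = 13
B = max(Z, C) + 6  [with Z=13, C=7]  = 19

19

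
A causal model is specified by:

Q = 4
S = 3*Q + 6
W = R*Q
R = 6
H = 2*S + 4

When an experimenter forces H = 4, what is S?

18

do(H=4) replaces the equation H = 2*S + 4 with the constant H = 4.
S is not downstream of the intervention, so its value is determined by the original equations.
S = 3*Q + 6  [with Q=4]  = 18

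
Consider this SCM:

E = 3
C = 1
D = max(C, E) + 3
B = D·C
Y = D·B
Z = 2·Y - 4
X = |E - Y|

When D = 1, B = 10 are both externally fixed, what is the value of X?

Under do(D = 1, B = 10), each intervened variable's structural equation is replaced by its fixed value.
Y = D·B  [with D=1, B=10]  = 10
X = |E - Y|  [with E=3, Y=10]  = 7

7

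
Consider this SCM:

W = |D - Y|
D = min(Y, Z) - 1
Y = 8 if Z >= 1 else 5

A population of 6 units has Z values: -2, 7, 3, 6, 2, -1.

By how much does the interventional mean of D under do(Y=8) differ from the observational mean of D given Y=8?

-2

The intervention sets Y=8 in all 6 units regardless of Z. Recomputing D per unit gives -3, 6, 2, 5, 1, -2; average 1.5.
Observing Y=8 restricts to units where Y's equation naturally yields 8: Z ∈ {7, 3, 6, 2}. In that subpopulation D = 6, 2, 5, 1, mean 3.5.
Difference = 1.5 − 3.5 = -2.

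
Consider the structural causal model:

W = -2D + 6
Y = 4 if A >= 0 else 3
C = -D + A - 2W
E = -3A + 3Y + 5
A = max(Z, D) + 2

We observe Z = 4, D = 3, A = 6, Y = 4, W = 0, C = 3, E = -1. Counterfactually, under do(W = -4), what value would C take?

11

The intervention breaks the incoming arrows to W: W = -2D + 6 no longer applies, and W = -4.
A = max(Z, D) + 2  [with Z=4, D=3]  = 6
C = -D + A - 2W  [with D=3, A=6, W=-4]  = 11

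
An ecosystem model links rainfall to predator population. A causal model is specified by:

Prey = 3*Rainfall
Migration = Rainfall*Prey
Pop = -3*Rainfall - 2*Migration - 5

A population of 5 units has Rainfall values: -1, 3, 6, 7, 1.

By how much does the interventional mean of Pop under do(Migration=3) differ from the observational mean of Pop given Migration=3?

-9.6

do(Migration=3) breaks Migration's dependence on Rainfall. With Migration=3 fixed, Pop across the units is -8, -20, -29, -32, -14, mean -20.6.
Conditioning on Migration=3 selects the 2 unit(s) with Rainfall ∈ {-1, 1}. Their Pop values: -8, -14. Mean = -11.
Difference = -20.6 − (-11) = -9.6.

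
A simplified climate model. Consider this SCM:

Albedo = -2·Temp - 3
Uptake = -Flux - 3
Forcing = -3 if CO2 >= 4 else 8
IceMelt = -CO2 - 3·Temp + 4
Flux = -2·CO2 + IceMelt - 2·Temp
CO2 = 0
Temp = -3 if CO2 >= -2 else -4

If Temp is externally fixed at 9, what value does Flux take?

The intervention breaks the incoming arrows to Temp: Temp = -3 if CO2 >= -2 else -4 no longer applies, and Temp = 9.
IceMelt = -CO2 - 3·Temp + 4  [with CO2=0, Temp=9]  = -23
Flux = -2·CO2 + IceMelt - 2·Temp  [with CO2=0, IceMelt=-23, Temp=9]  = -41

-41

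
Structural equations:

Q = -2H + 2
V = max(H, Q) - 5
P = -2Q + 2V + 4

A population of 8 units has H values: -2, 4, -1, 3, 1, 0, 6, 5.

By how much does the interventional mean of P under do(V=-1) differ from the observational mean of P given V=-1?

2

Under do(V=-1), V's equation is replaced by V=-1 for every unit. Per-unit P: -10, 14, -6, 10, 2, -2, 22, 18. Mean = 6.
Observing V=-1 restricts to units where V's equation naturally yields -1: H ∈ {4, -1}. In that subpopulation P = 14, -6, mean 4.
Difference = 6 − 4 = 2.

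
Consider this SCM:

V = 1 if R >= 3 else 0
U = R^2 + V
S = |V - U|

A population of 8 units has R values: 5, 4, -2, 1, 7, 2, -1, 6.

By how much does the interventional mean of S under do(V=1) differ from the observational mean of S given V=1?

Every unit gets V=1 under the intervention. S values become 25, 16, 4, 1, 49, 4, 1, 36; E[S|do(V=1)] = 17.
Conditioning on V=1 selects the 4 unit(s) with R ∈ {5, 4, 7, 6}. Their S values: 25, 16, 49, 36. Mean = 31.5.
Difference = 17 − 31.5 = -14.5.

-14.5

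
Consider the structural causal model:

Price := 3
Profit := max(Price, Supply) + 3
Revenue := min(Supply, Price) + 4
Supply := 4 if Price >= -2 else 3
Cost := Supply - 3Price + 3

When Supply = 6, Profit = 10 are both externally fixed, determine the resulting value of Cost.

0

Under do(Supply = 6, Profit = 10), each intervened variable's structural equation is replaced by its fixed value.
Cost = Supply - 3Price + 3  [with Supply=6, Price=3]  = 0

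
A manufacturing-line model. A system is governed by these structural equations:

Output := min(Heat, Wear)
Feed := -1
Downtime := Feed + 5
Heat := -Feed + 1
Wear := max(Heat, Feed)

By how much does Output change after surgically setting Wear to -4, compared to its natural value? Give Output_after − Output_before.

-6

The intervention breaks the incoming arrows to Wear: Wear := max(Heat, Feed) no longer applies, and Wear = -4.
Heat = -Feed + 1  [with Feed=-1]  = 2
Output = min(Heat, Wear)  [with Heat=2, Wear=-4]  = -4
Without intervention: Heat = -Feed + 1  [with Feed=-1]  = 2; Wear = max(Heat, Feed)  [with Heat=2, Feed=-1]  = 2; Output = min(Heat, Wear)  [with Heat=2, Wear=2]  = 2.
Change = -4 − 2 = -6.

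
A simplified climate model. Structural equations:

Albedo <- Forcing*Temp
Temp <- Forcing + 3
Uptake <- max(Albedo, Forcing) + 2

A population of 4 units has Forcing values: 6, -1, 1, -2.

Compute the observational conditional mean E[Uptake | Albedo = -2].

E[Uptake|Albedo=-2] averages over only the 2 units with Albedo=-2 (Forcing = -1, -2): Uptake = 1, 0, mean 0.5.

0.5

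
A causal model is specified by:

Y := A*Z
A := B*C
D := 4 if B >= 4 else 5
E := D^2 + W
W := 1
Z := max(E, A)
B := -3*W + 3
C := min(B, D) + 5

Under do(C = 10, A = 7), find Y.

182

Under do(C = 10, A = 7), each intervened variable's structural equation is replaced by its fixed value.
B = -3*W + 3  [with W=1]  = 0
D = 4 if B >= 4 else 5  [with B=0]  = 5
E = D^2 + W  [with D=5, W=1]  = 26
Z = max(E, A)  [with E=26, A=7]  = 26
Y = A*Z  [with A=7, Z=26]  = 182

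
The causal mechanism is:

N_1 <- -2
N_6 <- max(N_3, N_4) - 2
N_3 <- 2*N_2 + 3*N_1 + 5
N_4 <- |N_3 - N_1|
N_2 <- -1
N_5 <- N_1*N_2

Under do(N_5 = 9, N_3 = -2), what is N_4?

Under do(N_5 = 9, N_3 = -2), each intervened variable's structural equation is replaced by its fixed value.
N_4 = |N_3 - N_1|  [with N_3=-2, N_1=-2]  = 0

0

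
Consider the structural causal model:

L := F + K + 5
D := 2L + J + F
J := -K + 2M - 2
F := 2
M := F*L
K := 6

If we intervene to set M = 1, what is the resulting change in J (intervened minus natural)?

Intervening sets M = 1 and removes its equation (M := F*L).
J = -K + 2M - 2  [with K=6, M=1]  = -6
Without intervention: L = F + K + 5  [with F=2, K=6]  = 13; M = F*L  [with F=2, L=13]  = 26; J = -K + 2M - 2  [with K=6, M=26]  = 44.
Change = -6 − 44 = -50.

-50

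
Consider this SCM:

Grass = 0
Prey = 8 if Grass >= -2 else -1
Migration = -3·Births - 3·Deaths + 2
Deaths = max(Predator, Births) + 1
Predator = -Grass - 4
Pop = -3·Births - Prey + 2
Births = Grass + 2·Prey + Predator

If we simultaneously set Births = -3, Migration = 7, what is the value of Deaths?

Setting Births = -3, Migration = 7 by intervention discards those variables' equations.
Predator = -Grass - 4  [with Grass=0]  = -4
Deaths = max(Predator, Births) + 1  [with Predator=-4, Births=-3]  = -2

-2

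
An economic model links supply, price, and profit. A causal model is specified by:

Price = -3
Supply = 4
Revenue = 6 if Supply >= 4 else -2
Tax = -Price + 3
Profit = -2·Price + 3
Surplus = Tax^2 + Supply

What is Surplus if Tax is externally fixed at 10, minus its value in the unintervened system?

Under do(Tax=10), the mechanism Tax = -Price + 3 is discarded; Tax is fixed at 10.
Surplus = Tax^2 + Supply  [with Tax=10, Supply=4]  = 104
Without intervention: Tax = -Price + 3  [with Price=-3]  = 6; Surplus = Tax^2 + Supply  [with Tax=6, Supply=4]  = 40.
Change = 104 − 40 = 64.

64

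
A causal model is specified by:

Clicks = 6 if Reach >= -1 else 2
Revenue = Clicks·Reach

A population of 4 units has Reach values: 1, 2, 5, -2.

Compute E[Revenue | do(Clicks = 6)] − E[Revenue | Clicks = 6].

The intervention sets Clicks=6 in all 4 units regardless of Reach. Recomputing Revenue per unit gives 6, 12, 30, -12; average 9.
E[Revenue|Clicks=6] averages over only the 3 units with Clicks=6 (Reach = 1, 2, 5): Revenue = 6, 12, 30, mean 16.
Difference = 9 − 16 = -7.

-7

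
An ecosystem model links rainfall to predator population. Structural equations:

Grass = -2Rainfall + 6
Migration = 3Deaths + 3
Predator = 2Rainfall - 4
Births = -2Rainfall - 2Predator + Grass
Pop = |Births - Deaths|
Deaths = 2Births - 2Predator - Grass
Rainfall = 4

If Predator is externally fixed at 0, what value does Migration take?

-51

The intervention breaks the incoming arrows to Predator: Predator = 2Rainfall - 4 no longer applies, and Predator = 0.
Grass = -2Rainfall + 6  [with Rainfall=4]  = -2
Births = -2Rainfall - 2Predator + Grass  [with Rainfall=4, Predator=0, Grass=-2]  = -10
Deaths = 2Births - 2Predator - Grass  [with Births=-10, Predator=0, Grass=-2]  = -18
Migration = 3Deaths + 3  [with Deaths=-18]  = -51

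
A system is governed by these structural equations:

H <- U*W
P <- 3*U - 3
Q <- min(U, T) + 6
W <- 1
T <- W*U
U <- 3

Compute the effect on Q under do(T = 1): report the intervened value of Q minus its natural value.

Intervening sets T = 1 and removes its equation (T <- W*U).
Q = min(U, T) + 6  [with U=3, T=1]  = 7
Without intervention: T = W*U  [with W=1, U=3]  = 3; Q = min(U, T) + 6  [with U=3, T=3]  = 9.
Change = 7 − 9 = -2.

-2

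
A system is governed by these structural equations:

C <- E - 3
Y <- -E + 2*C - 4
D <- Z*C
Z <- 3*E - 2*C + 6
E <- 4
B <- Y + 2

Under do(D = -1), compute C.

1

The intervention breaks the incoming arrows to D: D <- Z*C no longer applies, and D = -1.
Since C is not a descendant of the intervened variable, it is unaffected.
C = E - 3  [with E=4]  = 1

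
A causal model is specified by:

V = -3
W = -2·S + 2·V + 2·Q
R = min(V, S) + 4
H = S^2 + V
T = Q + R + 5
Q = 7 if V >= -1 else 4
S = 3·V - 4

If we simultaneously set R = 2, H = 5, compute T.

The joint intervention fixes R = 2, H = 5, removing each variable's own equation.
Q = 7 if V >= -1 else 4  [with V=-3]  = 4
T = Q + R + 5  [with Q=4, R=2]  = 11

11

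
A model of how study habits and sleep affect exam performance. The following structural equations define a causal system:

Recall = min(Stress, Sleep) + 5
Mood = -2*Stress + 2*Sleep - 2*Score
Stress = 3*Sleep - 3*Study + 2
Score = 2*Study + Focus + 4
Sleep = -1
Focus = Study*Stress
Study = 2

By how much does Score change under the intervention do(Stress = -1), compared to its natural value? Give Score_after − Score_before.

12

do(Stress=-1) replaces the equation Stress = 3*Sleep - 3*Study + 2 with the constant Stress = -1.
Focus = Study*Stress  [with Study=2, Stress=-1]  = -2
Score = 2*Study + Focus + 4  [with Study=2, Focus=-2]  = 6
Without intervention: Stress = 3*Sleep - 3*Study + 2  [with Sleep=-1, Study=2]  = -7; Focus = Study*Stress  [with Study=2, Stress=-7]  = -14; Score = 2*Study + Focus + 4  [with Study=2, Focus=-14]  = -6.
Change = 6 − (-6) = 12.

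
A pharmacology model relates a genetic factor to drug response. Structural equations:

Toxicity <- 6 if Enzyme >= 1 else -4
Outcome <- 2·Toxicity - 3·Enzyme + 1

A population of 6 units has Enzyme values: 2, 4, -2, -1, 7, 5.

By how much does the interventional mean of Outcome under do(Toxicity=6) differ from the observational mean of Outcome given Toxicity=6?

Under do(Toxicity=6), Toxicity's equation is replaced by Toxicity=6 for every unit. Per-unit Outcome: 7, 1, 19, 16, -8, -2. Mean = 5.5.
E[Outcome|Toxicity=6] averages over only the 4 units with Toxicity=6 (Enzyme = 2, 4, 7, 5): Outcome = 7, 1, -8, -2, mean -0.5.
Difference = 5.5 − (-0.5) = 6.

6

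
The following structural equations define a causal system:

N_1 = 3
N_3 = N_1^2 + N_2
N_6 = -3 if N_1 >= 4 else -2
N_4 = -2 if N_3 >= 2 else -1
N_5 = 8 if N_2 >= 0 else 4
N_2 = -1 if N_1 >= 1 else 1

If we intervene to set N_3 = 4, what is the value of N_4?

-2

The intervention breaks the incoming arrows to N_3: N_3 = N_1^2 + N_2 no longer applies, and N_3 = 4.
N_4 = -2 if N_3 >= 2 else -1  [with N_3=4]  = -2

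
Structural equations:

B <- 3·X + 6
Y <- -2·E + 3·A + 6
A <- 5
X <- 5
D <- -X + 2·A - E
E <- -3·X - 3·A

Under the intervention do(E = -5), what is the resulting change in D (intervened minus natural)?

-25

The intervention breaks the incoming arrows to E: E <- -3·X - 3·A no longer applies, and E = -5.
D = -X + 2·A - E  [with X=5, A=5, E=-5]  = 10
Without intervention: E = -3·X - 3·A  [with X=5, A=5]  = -30; D = -X + 2·A - E  [with X=5, A=5, E=-30]  = 35.
Change = 10 − 35 = -25.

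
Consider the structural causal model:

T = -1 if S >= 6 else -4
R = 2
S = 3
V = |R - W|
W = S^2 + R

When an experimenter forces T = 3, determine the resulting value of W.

11

do(T=3) replaces the equation T = -1 if S >= 6 else -4 with the constant T = 3.
W is not downstream of the intervention, so its value is determined by the original equations.
W = S^2 + R  [with S=3, R=2]  = 11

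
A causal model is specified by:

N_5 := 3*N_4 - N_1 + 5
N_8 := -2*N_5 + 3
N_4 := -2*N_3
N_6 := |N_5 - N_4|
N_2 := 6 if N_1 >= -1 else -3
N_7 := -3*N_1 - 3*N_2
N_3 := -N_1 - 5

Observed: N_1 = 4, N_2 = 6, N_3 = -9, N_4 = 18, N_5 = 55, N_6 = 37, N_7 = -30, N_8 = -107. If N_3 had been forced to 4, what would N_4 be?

-8

The intervention breaks the incoming arrows to N_3: N_3 := -N_1 - 5 no longer applies, and N_3 = 4.
N_4 = -2*N_3  [with N_3=4]  = -8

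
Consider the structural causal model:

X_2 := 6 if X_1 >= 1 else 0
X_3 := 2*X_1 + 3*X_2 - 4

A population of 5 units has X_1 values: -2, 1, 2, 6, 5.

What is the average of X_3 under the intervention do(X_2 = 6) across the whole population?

Under do(X_2=6), X_2's equation is replaced by X_2=6 for every unit. Per-unit X_3: 10, 16, 18, 26, 24. Mean = 18.8.

18.8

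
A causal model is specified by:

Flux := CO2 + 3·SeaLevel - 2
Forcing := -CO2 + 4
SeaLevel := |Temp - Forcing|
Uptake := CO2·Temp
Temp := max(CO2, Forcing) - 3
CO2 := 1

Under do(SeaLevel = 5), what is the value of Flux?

Intervening sets SeaLevel = 5 and removes its equation (SeaLevel := |Temp - Forcing|).
Flux = CO2 + 3·SeaLevel - 2  [with CO2=1, SeaLevel=5]  = 14

14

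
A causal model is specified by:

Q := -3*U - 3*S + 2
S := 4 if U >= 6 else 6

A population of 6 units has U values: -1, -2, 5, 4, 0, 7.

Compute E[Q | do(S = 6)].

-22.5

Under do(S=6), S's equation is replaced by S=6 for every unit. Per-unit Q: -13, -10, -31, -28, -16, -37. Mean = -22.5.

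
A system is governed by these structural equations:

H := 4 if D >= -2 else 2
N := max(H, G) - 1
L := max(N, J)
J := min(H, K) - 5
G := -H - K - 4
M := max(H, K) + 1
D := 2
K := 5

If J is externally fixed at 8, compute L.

do(J=8) replaces the equation J := min(H, K) - 5 with the constant J = 8.
H = 4 if D >= -2 else 2  [with D=2]  = 4
G = -H - K - 4  [with H=4, K=5]  = -13
N = max(H, G) - 1  [with H=4, G=-13]  = 3
L = max(N, J)  [with N=3, J=8]  = 8

8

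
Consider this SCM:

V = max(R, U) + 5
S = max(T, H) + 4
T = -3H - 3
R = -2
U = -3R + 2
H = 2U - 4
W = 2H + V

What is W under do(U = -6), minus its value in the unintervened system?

-66

do(U=-6) replaces the equation U = -3R + 2 with the constant U = -6.
V = max(R, U) + 5  [with R=-2, U=-6]  = 3
H = 2U - 4  [with U=-6]  = -16
W = 2H + V  [with H=-16, V=3]  = -29
Without intervention: U = -3R + 2  [with R=-2]  = 8; V = max(R, U) + 5  [with R=-2, U=8]  = 13; H = 2U - 4  [with U=8]  = 12; W = 2H + V  [with H=12, V=13]  = 37.
Change = -29 − 37 = -66.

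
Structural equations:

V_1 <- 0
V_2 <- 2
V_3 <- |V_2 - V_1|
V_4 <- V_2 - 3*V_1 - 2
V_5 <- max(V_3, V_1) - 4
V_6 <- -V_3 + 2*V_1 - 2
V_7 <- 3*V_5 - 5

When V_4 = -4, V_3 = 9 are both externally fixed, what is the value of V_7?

The joint intervention fixes V_4 = -4, V_3 = 9, removing each variable's own equation.
V_5 = max(V_3, V_1) - 4  [with V_3=9, V_1=0]  = 5
V_7 = 3*V_5 - 5  [with V_5=5]  = 10

10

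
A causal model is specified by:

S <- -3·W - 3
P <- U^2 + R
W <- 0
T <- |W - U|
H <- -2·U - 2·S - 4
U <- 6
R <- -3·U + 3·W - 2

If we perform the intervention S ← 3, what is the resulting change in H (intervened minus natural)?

-12

The intervention breaks the incoming arrows to S: S <- -3·W - 3 no longer applies, and S = 3.
H = -2·U - 2·S - 4  [with U=6, S=3]  = -22
Without intervention: S = -3·W - 3  [with W=0]  = -3; H = -2·U - 2·S - 4  [with U=6, S=-3]  = -10.
Change = -22 − (-10) = -12.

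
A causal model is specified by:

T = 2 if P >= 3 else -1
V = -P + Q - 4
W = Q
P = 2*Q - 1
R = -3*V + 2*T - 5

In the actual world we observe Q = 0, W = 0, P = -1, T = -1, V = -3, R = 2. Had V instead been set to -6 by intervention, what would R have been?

The intervention breaks the incoming arrows to V: V = -P + Q - 4 no longer applies, and V = -6.
P = 2*Q - 1  [with Q=0]  = -1
T = 2 if P >= 3 else -1  [with P=-1]  = -1
R = -3*V + 2*T - 5  [with V=-6, T=-1]  = 11

11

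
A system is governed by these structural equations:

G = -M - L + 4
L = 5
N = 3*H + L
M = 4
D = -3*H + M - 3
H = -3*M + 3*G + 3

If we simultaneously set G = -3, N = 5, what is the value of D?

The joint intervention fixes G = -3, N = 5, removing each variable's own equation.
H = -3*M + 3*G + 3  [with M=4, G=-3]  = -18
D = -3*H + M - 3  [with H=-18, M=4]  = 55

55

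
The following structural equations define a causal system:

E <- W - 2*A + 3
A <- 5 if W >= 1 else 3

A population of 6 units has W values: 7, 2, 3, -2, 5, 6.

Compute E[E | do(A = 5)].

-3.5

Under do(A=5), A's equation is replaced by A=5 for every unit. Per-unit E: 0, -5, -4, -9, -2, -1. Mean = -3.5.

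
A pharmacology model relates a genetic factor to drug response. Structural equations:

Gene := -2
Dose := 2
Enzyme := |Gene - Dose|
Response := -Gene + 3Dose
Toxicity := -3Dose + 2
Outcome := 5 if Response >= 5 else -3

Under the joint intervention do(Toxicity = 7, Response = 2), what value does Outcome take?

-3

Setting Toxicity = 7, Response = 2 by intervention discards those variables' equations.
Outcome = 5 if Response >= 5 else -3  [with Response=2]  = -3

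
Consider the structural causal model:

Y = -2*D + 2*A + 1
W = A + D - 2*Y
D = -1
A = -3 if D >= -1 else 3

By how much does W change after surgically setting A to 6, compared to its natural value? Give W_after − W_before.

-27

Under do(A=6), the mechanism A = -3 if D >= -1 else 3 is discarded; A is fixed at 6.
Y = -2*D + 2*A + 1  [with D=-1, A=6]  = 15
W = A + D - 2*Y  [with A=6, D=-1, Y=15]  = -25
Without intervention: A = -3 if D >= -1 else 3  [with D=-1]  = -3; Y = -2*D + 2*A + 1  [with D=-1, A=-3]  = -3; W = A + D - 2*Y  [with A=-3, D=-1, Y=-3]  = 2.
Change = -25 − 2 = -27.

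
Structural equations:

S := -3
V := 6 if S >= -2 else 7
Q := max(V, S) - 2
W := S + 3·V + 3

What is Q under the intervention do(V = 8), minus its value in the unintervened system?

The intervention breaks the incoming arrows to V: V := 6 if S >= -2 else 7 no longer applies, and V = 8.
Q = max(V, S) - 2  [with V=8, S=-3]  = 6
Without intervention: V = 6 if S >= -2 else 7  [with S=-3]  = 7; Q = max(V, S) - 2  [with V=7, S=-3]  = 5.
Change = 6 − 5 = 1.

1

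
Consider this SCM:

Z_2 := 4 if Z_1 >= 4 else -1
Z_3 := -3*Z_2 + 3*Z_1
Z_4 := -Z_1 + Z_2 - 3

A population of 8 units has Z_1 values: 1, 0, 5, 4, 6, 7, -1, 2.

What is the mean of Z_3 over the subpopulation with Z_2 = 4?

E[Z_3|Z_2=4] averages over only the 4 units with Z_2=4 (Z_1 = 5, 4, 6, 7): Z_3 = 3, 0, 6, 9, mean 4.5.

4.5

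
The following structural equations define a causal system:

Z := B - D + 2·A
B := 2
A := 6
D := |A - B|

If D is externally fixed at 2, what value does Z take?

The intervention breaks the incoming arrows to D: D := |A - B| no longer applies, and D = 2.
Z = B - D + 2·A  [with B=2, D=2, A=6]  = 12

12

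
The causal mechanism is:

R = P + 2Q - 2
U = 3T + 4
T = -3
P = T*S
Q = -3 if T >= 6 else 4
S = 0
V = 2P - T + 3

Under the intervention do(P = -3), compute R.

3

The intervention breaks the incoming arrows to P: P = T*S no longer applies, and P = -3.
Q = -3 if T >= 6 else 4  [with T=-3]  = 4
R = P + 2Q - 2  [with P=-3, Q=4]  = 3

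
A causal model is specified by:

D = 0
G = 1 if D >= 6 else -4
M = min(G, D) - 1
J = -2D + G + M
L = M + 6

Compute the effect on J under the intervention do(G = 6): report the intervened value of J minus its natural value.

14

Under do(G=6), the mechanism G = 1 if D >= 6 else -4 is discarded; G is fixed at 6.
M = min(G, D) - 1  [with G=6, D=0]  = -1
J = -2D + G + M  [with D=0, G=6, M=-1]  = 5
Without intervention: G = 1 if D >= 6 else -4  [with D=0]  = -4; M = min(G, D) - 1  [with G=-4, D=0]  = -5; J = -2D + G + M  [with D=0, G=-4, M=-5]  = -9.
Change = 5 − (-9) = 14.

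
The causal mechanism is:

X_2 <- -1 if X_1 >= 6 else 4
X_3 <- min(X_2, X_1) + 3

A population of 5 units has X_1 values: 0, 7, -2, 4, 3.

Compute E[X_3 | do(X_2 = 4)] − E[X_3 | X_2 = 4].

do(X_2=4) breaks X_2's dependence on X_1. With X_2=4 fixed, X_3 across the units is 3, 7, 1, 7, 6, mean 4.8.
E[X_3|X_2=4] averages over only the 4 units with X_2=4 (X_1 = 0, -2, 4, 3): X_3 = 3, 1, 7, 6, mean 4.25.
Difference = 4.8 − 4.25 = 0.55.

0.55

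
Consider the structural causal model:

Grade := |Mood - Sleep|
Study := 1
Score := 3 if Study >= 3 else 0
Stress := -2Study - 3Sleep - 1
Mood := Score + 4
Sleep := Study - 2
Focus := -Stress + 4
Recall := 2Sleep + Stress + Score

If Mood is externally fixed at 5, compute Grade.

6

Intervening sets Mood = 5 and removes its equation (Mood := Score + 4).
Sleep = Study - 2  [with Study=1]  = -1
Grade = |Mood - Sleep|  [with Mood=5, Sleep=-1]  = 6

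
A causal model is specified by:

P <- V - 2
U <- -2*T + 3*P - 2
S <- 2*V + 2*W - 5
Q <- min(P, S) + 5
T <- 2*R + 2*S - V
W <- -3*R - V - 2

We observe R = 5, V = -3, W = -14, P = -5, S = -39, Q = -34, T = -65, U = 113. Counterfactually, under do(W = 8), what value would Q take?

The intervention breaks the incoming arrows to W: W <- -3*R - V - 2 no longer applies, and W = 8.
P = V - 2  [with V=-3]  = -5
S = 2*V + 2*W - 5  [with V=-3, W=8]  = 5
Q = min(P, S) + 5  [with P=-5, S=5]  = 0

0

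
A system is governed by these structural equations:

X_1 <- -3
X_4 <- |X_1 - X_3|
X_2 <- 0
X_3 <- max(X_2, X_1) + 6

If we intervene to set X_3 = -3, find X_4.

0

The intervention breaks the incoming arrows to X_3: X_3 <- max(X_2, X_1) + 6 no longer applies, and X_3 = -3.
X_4 = |X_1 - X_3|  [with X_1=-3, X_3=-3]  = 0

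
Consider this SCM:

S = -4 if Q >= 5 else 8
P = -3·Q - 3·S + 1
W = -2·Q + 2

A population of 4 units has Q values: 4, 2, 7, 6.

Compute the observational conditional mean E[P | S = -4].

E[P|S=-4] averages over only the 2 units with S=-4 (Q = 7, 6): P = -8, -5, mean -6.5.

-6.5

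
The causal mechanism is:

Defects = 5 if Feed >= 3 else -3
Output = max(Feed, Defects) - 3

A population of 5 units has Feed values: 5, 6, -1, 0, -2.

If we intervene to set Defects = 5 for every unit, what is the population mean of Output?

2.2

Under do(Defects=5), Defects's equation is replaced by Defects=5 for every unit. Per-unit Output: 2, 3, 2, 2, 2. Mean = 2.2.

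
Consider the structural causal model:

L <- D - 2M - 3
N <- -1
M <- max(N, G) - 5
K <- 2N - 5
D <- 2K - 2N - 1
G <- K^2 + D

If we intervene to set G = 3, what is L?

Under do(G=3), the mechanism G <- K^2 + D is discarded; G is fixed at 3.
K = 2N - 5  [with N=-1]  = -7
D = 2K - 2N - 1  [with K=-7, N=-1]  = -13
M = max(N, G) - 5  [with N=-1, G=3]  = -2
L = D - 2M - 3  [with D=-13, M=-2]  = -12

-12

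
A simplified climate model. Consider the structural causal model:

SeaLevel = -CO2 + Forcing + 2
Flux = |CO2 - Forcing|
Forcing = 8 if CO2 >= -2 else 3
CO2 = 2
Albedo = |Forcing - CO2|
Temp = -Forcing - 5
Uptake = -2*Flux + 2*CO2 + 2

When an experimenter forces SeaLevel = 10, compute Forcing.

Under do(SeaLevel=10), the mechanism SeaLevel = -CO2 + Forcing + 2 is discarded; SeaLevel is fixed at 10.
No directed path runs from SeaLevel to Forcing, so Forcing keeps its natural value.
Forcing = 8 if CO2 >= -2 else 3  [with CO2=2]  = 8

8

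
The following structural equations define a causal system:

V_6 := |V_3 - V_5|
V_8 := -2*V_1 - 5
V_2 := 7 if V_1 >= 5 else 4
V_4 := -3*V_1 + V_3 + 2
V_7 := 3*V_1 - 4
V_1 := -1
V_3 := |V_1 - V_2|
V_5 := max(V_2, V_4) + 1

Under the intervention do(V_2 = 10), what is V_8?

-3

do(V_2=10) replaces the equation V_2 := 7 if V_1 >= 5 else 4 with the constant V_2 = 10.
Since V_8 is not a descendant of the intervened variable, it is unaffected.
V_8 = -2*V_1 - 5  [with V_1=-1]  = -3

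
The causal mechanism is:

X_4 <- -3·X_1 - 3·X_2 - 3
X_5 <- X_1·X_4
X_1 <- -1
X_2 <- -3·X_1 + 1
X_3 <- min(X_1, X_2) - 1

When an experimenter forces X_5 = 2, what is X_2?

Under do(X_5=2), the mechanism X_5 <- X_1·X_4 is discarded; X_5 is fixed at 2.
No directed path runs from X_5 to X_2, so X_2 keeps its natural value.
X_2 = -3·X_1 + 1  [with X_1=-1]  = 4

4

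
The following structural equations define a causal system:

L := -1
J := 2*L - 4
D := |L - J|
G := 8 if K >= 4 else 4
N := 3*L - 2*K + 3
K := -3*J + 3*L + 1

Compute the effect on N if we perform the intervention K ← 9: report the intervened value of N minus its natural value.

14

The intervention breaks the incoming arrows to K: K := -3*J + 3*L + 1 no longer applies, and K = 9.
N = 3*L - 2*K + 3  [with L=-1, K=9]  = -18
Without intervention: J = 2*L - 4  [with L=-1]  = -6; K = -3*J + 3*L + 1  [with J=-6, L=-1]  = 16; N = 3*L - 2*K + 3  [with L=-1, K=16]  = -32.
Change = -18 − (-32) = 14.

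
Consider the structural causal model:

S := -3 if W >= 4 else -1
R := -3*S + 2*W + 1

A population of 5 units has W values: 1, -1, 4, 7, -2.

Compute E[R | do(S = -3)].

13.6

Under do(S=-3), S's equation is replaced by S=-3 for every unit. Per-unit R: 12, 8, 18, 24, 6. Mean = 13.6.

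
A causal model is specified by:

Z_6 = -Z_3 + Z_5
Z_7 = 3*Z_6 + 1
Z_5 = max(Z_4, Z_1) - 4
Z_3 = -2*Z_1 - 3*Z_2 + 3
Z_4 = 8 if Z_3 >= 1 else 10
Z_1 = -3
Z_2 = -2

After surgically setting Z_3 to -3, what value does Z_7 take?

The intervention breaks the incoming arrows to Z_3: Z_3 = -2*Z_1 - 3*Z_2 + 3 no longer applies, and Z_3 = -3.
Z_4 = 8 if Z_3 >= 1 else 10  [with Z_3=-3]  = 10
Z_5 = max(Z_4, Z_1) - 4  [with Z_4=10, Z_1=-3]  = 6
Z_6 = -Z_3 + Z_5  [with Z_3=-3, Z_5=6]  = 9
Z_7 = 3*Z_6 + 1  [with Z_6=9]  = 28

28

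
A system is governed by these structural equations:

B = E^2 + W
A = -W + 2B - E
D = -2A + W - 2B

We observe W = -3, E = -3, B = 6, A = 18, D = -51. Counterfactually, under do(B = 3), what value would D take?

-33

do(B=3) replaces the equation B = E^2 + W with the constant B = 3.
A = -W + 2B - E  [with W=-3, B=3, E=-3]  = 12
D = -2A + W - 2B  [with A=12, W=-3, B=3]  = -33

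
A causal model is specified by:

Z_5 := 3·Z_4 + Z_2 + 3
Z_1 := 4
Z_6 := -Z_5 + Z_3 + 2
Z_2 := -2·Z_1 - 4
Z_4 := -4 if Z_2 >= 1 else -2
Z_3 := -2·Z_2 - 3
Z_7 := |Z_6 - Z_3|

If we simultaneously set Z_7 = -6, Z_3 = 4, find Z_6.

21

Setting Z_7 = -6, Z_3 = 4 by intervention discards those variables' equations.
Z_2 = -2·Z_1 - 4  [with Z_1=4]  = -12
Z_4 = -4 if Z_2 >= 1 else -2  [with Z_2=-12]  = -2
Z_5 = 3·Z_4 + Z_2 + 3  [with Z_4=-2, Z_2=-12]  = -15
Z_6 = -Z_5 + Z_3 + 2  [with Z_5=-15, Z_3=4]  = 21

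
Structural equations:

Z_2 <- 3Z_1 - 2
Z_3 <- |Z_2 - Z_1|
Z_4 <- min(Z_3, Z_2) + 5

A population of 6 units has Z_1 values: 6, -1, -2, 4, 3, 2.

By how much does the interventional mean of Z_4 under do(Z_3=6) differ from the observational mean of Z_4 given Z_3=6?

The intervention sets Z_3=6 in all 6 units regardless of Z_1. Recomputing Z_4 per unit gives 11, 0, -3, 11, 11, 9; average 6.5.
Conditioning on Z_3=6 selects the 2 unit(s) with Z_1 ∈ {-2, 4}. Their Z_4 values: -3, 11. Mean = 4.
Difference = 6.5 − 4 = 2.5.

2.5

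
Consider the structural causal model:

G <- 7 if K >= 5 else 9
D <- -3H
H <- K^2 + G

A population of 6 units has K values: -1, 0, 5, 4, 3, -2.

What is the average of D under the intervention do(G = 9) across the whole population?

-54.5

The intervention sets G=9 in all 6 units regardless of K. Recomputing D per unit gives -30, -27, -102, -75, -54, -39; average -54.5.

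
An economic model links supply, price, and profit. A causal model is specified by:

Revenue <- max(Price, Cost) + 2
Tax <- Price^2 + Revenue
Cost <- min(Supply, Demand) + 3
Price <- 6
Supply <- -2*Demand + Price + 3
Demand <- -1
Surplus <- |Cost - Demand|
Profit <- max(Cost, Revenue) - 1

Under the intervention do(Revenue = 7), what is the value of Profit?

Under do(Revenue=7), the mechanism Revenue <- max(Price, Cost) + 2 is discarded; Revenue is fixed at 7.
Supply = -2*Demand + Price + 3  [with Demand=-1, Price=6]  = 11
Cost = min(Supply, Demand) + 3  [with Supply=11, Demand=-1]  = 2
Profit = max(Cost, Revenue) - 1  [with Cost=2, Revenue=7]  = 6

6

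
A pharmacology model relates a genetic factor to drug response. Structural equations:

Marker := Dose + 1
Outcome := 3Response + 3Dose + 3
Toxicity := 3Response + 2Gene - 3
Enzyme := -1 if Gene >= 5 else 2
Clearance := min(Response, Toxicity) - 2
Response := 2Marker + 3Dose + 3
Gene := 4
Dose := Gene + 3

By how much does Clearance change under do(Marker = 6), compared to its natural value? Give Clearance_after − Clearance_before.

The intervention breaks the incoming arrows to Marker: Marker := Dose + 1 no longer applies, and Marker = 6.
Dose = Gene + 3  [with Gene=4]  = 7
Response = 2Marker + 3Dose + 3  [with Marker=6, Dose=7]  = 36
Toxicity = 3Response + 2Gene - 3  [with Response=36, Gene=4]  = 113
Clearance = min(Response, Toxicity) - 2  [with Response=36, Toxicity=113]  = 34
Without intervention: Dose = Gene + 3  [with Gene=4]  = 7; Marker = Dose + 1  [with Dose=7]  = 8; Response = 2Marker + 3Dose + 3  [with Marker=8, Dose=7]  = 40; Toxicity = 3Response + 2Gene - 3  [with Response=40, Gene=4]  = 125; Clearance = min(Response, Toxicity) - 2  [with Response=40, Toxicity=125]  = 38.
Change = 34 − 38 = -4.

-4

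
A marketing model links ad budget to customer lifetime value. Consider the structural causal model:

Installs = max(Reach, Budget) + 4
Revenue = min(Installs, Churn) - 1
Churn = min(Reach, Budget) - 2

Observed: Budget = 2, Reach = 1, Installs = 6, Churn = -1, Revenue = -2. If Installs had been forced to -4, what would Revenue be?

do(Installs=-4) replaces the equation Installs = max(Reach, Budget) + 4 with the constant Installs = -4.
Churn = min(Reach, Budget) - 2  [with Reach=1, Budget=2]  = -1
Revenue = min(Installs, Churn) - 1  [with Installs=-4, Churn=-1]  = -5

-5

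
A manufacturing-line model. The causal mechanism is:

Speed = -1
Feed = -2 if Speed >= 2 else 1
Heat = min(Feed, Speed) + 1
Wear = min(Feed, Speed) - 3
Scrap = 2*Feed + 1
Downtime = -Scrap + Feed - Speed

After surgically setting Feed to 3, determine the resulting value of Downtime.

Under do(Feed=3), the mechanism Feed = -2 if Speed >= 2 else 1 is discarded; Feed is fixed at 3.
Scrap = 2*Feed + 1  [with Feed=3]  = 7
Downtime = -Scrap + Feed - Speed  [with Scrap=7, Feed=3, Speed=-1]  = -3

-3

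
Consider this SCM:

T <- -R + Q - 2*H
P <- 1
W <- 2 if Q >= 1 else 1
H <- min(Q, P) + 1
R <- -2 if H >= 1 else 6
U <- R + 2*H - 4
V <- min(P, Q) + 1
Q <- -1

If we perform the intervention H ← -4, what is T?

Under do(H=-4), the mechanism H <- min(Q, P) + 1 is discarded; H is fixed at -4.
R = -2 if H >= 1 else 6  [with H=-4]  = 6
T = -R + Q - 2*H  [with R=6, Q=-1, H=-4]  = 1

1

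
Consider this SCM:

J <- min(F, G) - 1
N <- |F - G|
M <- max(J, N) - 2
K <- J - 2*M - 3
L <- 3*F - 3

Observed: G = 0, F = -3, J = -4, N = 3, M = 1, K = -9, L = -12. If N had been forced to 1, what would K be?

-5

Under do(N=1), the mechanism N <- |F - G| is discarded; N is fixed at 1.
J = min(F, G) - 1  [with F=-3, G=0]  = -4
M = max(J, N) - 2  [with J=-4, N=1]  = -1
K = J - 2*M - 3  [with J=-4, M=-1]  = -5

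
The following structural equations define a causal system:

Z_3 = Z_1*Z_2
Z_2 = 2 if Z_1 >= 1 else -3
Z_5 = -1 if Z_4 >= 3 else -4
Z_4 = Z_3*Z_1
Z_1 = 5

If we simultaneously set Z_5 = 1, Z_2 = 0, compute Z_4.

Setting Z_5 = 1, Z_2 = 0 by intervention discards those variables' equations.
Z_3 = Z_1*Z_2  [with Z_1=5, Z_2=0]  = 0
Z_4 = Z_3*Z_1  [with Z_3=0, Z_1=5]  = 0

0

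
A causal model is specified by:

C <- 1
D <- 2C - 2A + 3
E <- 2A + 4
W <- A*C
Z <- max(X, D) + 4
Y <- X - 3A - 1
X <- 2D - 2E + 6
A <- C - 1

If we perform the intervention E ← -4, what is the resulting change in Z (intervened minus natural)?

16

The intervention breaks the incoming arrows to E: E <- 2A + 4 no longer applies, and E = -4.
A = C - 1  [with C=1]  = 0
D = 2C - 2A + 3  [with C=1, A=0]  = 5
X = 2D - 2E + 6  [with D=5, E=-4]  = 24
Z = max(X, D) + 4  [with X=24, D=5]  = 28
Without intervention: A = C - 1  [with C=1]  = 0; E = 2A + 4  [with A=0]  = 4; D = 2C - 2A + 3  [with C=1, A=0]  = 5; X = 2D - 2E + 6  [with D=5, E=4]  = 8; Z = max(X, D) + 4  [with X=8, D=5]  = 12.
Change = 28 − 12 = 16.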